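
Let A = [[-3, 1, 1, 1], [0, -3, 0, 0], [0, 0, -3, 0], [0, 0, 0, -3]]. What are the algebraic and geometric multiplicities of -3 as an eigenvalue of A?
The characteristic polynomial is (x + 3)^4, so the factor x + 3 appears with exponent 4: the algebraic multiplicity is 4.

rank(A + 3I) = 1, so the eigenspace has dimension 4 - 1 = 3: the geometric multiplicity is 3.

Since 3 < 4, A is not diagonalizable.

algebraic multiplicity 4, geometric multiplicity 3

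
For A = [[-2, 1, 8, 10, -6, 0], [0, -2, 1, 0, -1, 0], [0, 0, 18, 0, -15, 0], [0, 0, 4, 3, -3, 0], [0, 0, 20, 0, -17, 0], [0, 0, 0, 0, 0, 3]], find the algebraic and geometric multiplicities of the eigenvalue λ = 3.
algebraic multiplicity 3, geometric multiplicity 2

The characteristic polynomial is (x - 3)^3(x + 2)^3, so the factor x - 3 appears with exponent 3: the algebraic multiplicity is 3.

rank(A - 3I) = 4, so the eigenspace has dimension 6 - 4 = 2: the geometric multiplicity is 2.

Since 2 < 3, A is not diagonalizable.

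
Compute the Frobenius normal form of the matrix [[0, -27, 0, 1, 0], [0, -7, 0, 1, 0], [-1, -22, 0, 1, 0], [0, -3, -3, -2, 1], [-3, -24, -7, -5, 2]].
The invariant factors of A (the non-unit diagonal entries of the Smith normal form of xI - A over ℚ[x]) are (x - 1)^2(x + 2)^2(x + 5), each dividing the next. The characteristic polynomial is their product, (x - 1)^2(x + 2)^2(x + 5).

The rational canonical form is the block-diagonal matrix of companion matrices C(f_i):
R = [[0, 0, 0, 0, -20], [1, 0, 0, 0, 16], [0, 1, 0, 0, 19], [0, 0, 1, 0, -7], [0, 0, 0, 1, -7]].

R = [[0, 0, 0, 0, -20], [1, 0, 0, 0, 16], [0, 1, 0, 0, 19], [0, 0, 1, 0, -7], [0, 0, 0, 1, -7]]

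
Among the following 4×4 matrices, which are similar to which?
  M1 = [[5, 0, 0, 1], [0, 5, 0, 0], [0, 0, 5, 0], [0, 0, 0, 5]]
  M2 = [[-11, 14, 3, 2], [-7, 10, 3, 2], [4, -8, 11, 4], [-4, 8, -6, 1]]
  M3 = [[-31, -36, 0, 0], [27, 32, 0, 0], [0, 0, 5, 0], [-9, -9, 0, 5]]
Characteristic polynomials: χ_{M1} = (x - 5)^4, χ_{M2} = (x - 5)^3(x + 4), χ_{M3} = (x - 5)^3(x + 4).

{M1}: invariant factors x - 5, x - 5, (x - 5)^2.

{M2}: invariant factors x - 5, (x - 5)^2(x + 4).

{M3}: invariant factors x - 5, x - 5, (x - 5)(x + 4).

Matrices are similar if and only if their invariant-factor lists agree; the partition into similarity classes is {M1}, {M2}, {M3}.

3 classes: {M1}, {M2}, {M3}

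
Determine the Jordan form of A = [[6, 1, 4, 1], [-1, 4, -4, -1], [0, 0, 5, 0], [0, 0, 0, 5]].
The characteristic polynomial is det(xI - A) = (x - 5)^4, so the eigenvalues are 5 (algebraic multiplicity 4).

For λ = 5: rank(A - 5I) = 1, rank((A - 5I)^2) = 0. The eigenspace has dimension 4 - 1 = 3, so there are 3 Jordan blocks; the rank sequence gives block sizes [2, 1, 1].

Assembling the blocks gives the Jordan form J above.

J = [[5, 1, 0, 0], [0, 5, 0, 0], [0, 0, 5, 0], [0, 0, 0, 5]]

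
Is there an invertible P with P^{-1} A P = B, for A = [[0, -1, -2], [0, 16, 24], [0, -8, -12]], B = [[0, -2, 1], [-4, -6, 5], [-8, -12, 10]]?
Two matrices over a field are similar if and only if they have the same invariant factors.

Both A and B have characteristic polynomial x^2(x - 4) and minimal polynomial x^2(x - 4). Computing further, both have invariant factors x^2(x - 4). Hence A and B are similar.

Yes.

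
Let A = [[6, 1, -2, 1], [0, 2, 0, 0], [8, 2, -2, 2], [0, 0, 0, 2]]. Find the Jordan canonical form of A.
The characteristic polynomial is det(xI - A) = (x - 2)^4, so the eigenvalues are 2 (algebraic multiplicity 4).

For λ = 2: rank(A - 2I) = 1, rank((A - 2I)^2) = 0. The eigenspace has dimension 4 - 1 = 3, so there are 3 Jordan blocks; the rank sequence gives block sizes [2, 1, 1].

Assembling the blocks gives the Jordan form J above.

J = [[2, 1, 0, 0], [0, 2, 0, 0], [0, 0, 2, 0], [0, 0, 0, 2]]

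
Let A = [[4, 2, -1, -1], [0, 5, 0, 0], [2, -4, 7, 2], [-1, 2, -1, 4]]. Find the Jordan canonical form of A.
J = [[5, 1, 0, 0], [0, 5, 0, 0], [0, 0, 5, 0], [0, 0, 0, 5]]

The characteristic polynomial is det(xI - A) = (x - 5)^4, so the eigenvalues are 5 (algebraic multiplicity 4).

For λ = 5: rank(A - 5I) = 1, rank((A - 5I)^2) = 0. The eigenspace has dimension 4 - 1 = 3, so there are 3 Jordan blocks; the rank sequence gives block sizes [2, 1, 1].

Assembling the blocks gives the Jordan form J above.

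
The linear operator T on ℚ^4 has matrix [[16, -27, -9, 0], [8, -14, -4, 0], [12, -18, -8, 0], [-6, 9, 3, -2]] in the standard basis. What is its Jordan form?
J = [[-2, 1, 0, 0], [0, -2, 0, 0], [0, 0, -2, 0], [0, 0, 0, -2]]

The characteristic polynomial is det(xI - A) = (x + 2)^4, so the eigenvalues are -2 (algebraic multiplicity 4).

For λ = -2: rank(A + 2I) = 1, rank((A + 2I)^2) = 0. The eigenspace has dimension 4 - 1 = 3, so there are 3 Jordan blocks; the rank sequence gives block sizes [2, 1, 1].

Assembling the blocks gives the Jordan form J above.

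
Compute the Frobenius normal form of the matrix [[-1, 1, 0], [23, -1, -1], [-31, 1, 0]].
R = [[0, 0, 30], [1, 0, 21], [0, 1, -2]]

The invariant factors of A (the non-unit diagonal entries of the Smith normal form of xI - A over ℚ[x]) are (x + 5)(x^2 - 3x - 6), each dividing the next. The characteristic polynomial is their product, (x + 5)(x^2 - 3x - 6).

The rational canonical form is the block-diagonal matrix of companion matrices C(f_i):
R = [[0, 0, 30], [1, 0, 21], [0, 1, -2]].

Note the characteristic polynomial does not split into linear factors over ℚ, so A has no Jordan form over ℚ; the rational canonical form exists over any field.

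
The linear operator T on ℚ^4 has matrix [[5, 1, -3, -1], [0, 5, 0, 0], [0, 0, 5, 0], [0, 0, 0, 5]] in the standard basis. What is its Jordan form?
J = [[5, 1, 0, 0], [0, 5, 0, 0], [0, 0, 5, 0], [0, 0, 0, 5]]

The characteristic polynomial is det(xI - A) = (x - 5)^4, so the eigenvalues are 5 (algebraic multiplicity 4).

For λ = 5: rank(A - 5I) = 1, rank((A - 5I)^2) = 0. The eigenspace has dimension 4 - 1 = 3, so there are 3 Jordan blocks; the rank sequence gives block sizes [2, 1, 1].

Assembling the blocks gives the Jordan form J above.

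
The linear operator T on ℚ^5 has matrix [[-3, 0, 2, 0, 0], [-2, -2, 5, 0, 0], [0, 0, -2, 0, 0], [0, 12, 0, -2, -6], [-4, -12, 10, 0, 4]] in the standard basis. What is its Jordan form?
J = [[-3, 0, 0, 0, 0], [0, -2, 1, 0, 0], [0, 0, -2, 0, 0], [0, 0, 0, -2, 0], [0, 0, 0, 0, 4]]

The characteristic polynomial is det(xI - A) = (x - 4)(x + 2)^3(x + 3), so the eigenvalues are -3 (algebraic multiplicity 1), -2 (algebraic multiplicity 3), 4 (algebraic multiplicity 1).

For λ = -3: algebraic multiplicity 1 gives one 1×1 block.

For λ = -2: rank(A + 2I) = 3, rank((A + 2I)^2) = 2. The eigenspace has dimension 5 - 3 = 2, so there are 2 Jordan blocks; the rank sequence gives block sizes [2, 1].

For λ = 4: algebraic multiplicity 1 gives one 1×1 block.

Assembling the blocks gives the Jordan form J above.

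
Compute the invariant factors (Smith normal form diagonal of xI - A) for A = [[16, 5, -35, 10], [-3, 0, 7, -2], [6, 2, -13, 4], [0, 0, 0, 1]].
The Jordan structure of A has elementary divisors (x - 1)^2, (x - 1), (x - 1). Arranging the block sizes at each eigenvalue in decreasing order and taking row products gives the invariant factors.

Invariant factors (smallest first, each dividing the next): x - 1, x - 1, (x - 1)^2.

Check: the last factor (x - 1)^2 is the minimal polynomial, and the product (x - 1)^4 is the characteristic polynomial.

x - 1, x - 1, (x - 1)^2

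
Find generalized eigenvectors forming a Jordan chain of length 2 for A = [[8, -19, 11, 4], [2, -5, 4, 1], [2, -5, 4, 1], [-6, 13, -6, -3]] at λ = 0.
v_1 = [[1, 1, 0, 3]]^T, v_2 = [[1, 0, 0, -2]]^T

We seek v_1 ∈ ker(A^2) \ ker(A), then set v_{i+1} = A v_i.

One such chain is v_1 = [[1, 1, 0, 3]]^T, v_2 = [[1, 0, 0, -2]]^T. Check: A v_2 = [[0, 0, 0, 0]]^T = 0.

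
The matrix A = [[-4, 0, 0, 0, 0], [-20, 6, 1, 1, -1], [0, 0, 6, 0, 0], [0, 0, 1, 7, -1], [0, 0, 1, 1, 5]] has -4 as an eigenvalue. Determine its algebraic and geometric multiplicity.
The characteristic polynomial is (x - 6)^4(x + 4), so the factor x + 4 appears with exponent 1: the algebraic multiplicity is 1.

rank(A + 4I) = 4, so the eigenspace has dimension 5 - 4 = 1: the geometric multiplicity is 1.

algebraic multiplicity 1, geometric multiplicity 1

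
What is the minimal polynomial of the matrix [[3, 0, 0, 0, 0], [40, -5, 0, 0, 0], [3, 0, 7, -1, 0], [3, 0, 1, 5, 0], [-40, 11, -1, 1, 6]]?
m_A(x) = (x - 6)^2(x - 3)(x + 5)

The characteristic polynomial factors as (x - 6)^3(x - 3)(x + 5). The minimal polynomial is ∏(x - λ)^{k_λ} where k_λ is the size of the largest Jordan block at λ.

For λ = -5: rank(A + 5I) = 4, and the largest Jordan block has size 1 (the smallest k with rank((A + 5I)^k) = rank((A + 5I)^(k+1))).
For λ = 3: rank(A - 3I) = 4, and the largest Jordan block has size 1 (the smallest k with rank((A - 3I)^k) = rank((A - 3I)^(k+1))).
For λ = 6: rank(A - 6I) = 3, and the largest Jordan block has size 2 (the smallest k with rank((A - 6I)^k) = rank((A - 6I)^(k+1))).

So m_A(x) = (x - 6)^2(x - 3)(x + 5).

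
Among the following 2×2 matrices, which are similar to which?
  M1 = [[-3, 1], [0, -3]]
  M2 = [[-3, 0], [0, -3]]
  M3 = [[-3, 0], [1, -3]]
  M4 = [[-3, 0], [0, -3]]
2 classes: {M1, M3}, {M2, M4}

Characteristic polynomials: χ_{M1} = (x + 3)^2, χ_{M2} = (x + 3)^2, χ_{M3} = (x + 3)^2, χ_{M4} = (x + 3)^2.

{M1, M3}: invariant factors (x + 3)^2.

{M2, M4}: invariant factors x + 3, x + 3.

Matrices are similar if and only if their invariant-factor lists agree; the partition into similarity classes is {M1, M3}, {M2, M4}.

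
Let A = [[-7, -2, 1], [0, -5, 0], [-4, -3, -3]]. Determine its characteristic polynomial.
xI - A = [[x + 7, 2, -1], [0, x + 5, 0], [4, 3, x + 3]].

Expanding det(xI - A) along the first row:
det(xI - A) = + (x + 7)·det([[x + 5, 0], [3, x + 3]]) - (2)·det([[0, 0], [4, x + 3]]) + (-1)·det([[0, x + 5], [4, 3]]).

Evaluating gives χ_A(x) = x^3 + 15x^2 + 75x + 125 = (x + 5)^3.

χ_A(x) = (x + 5)^3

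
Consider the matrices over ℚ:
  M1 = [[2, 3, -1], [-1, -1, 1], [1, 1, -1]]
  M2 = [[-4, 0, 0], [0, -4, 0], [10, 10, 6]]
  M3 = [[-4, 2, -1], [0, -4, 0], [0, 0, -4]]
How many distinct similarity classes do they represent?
3 classes: {M1}, {M2}, {M3}

Characteristic polynomials: χ_{M1} = x^3, χ_{M2} = (x - 6)(x + 4)^2, χ_{M3} = (x + 4)^3.

{M1}: invariant factors x^3.

{M2}: invariant factors x + 4, (x - 6)(x + 4).

{M3}: invariant factors x + 4, (x + 4)^2.

Matrices are similar if and only if their invariant-factor lists agree; the partition into similarity classes is {M1}, {M2}, {M3}.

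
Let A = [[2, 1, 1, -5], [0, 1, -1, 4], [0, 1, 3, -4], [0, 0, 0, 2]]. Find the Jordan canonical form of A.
The characteristic polynomial is det(xI - A) = (x - 2)^4, so the eigenvalues are 2 (algebraic multiplicity 4).

For λ = 2: rank(A - 2I) = 2, rank((A - 2I)^2) = 0. The eigenspace has dimension 4 - 2 = 2, so there are 2 Jordan blocks; the rank sequence gives block sizes [2, 2].

Assembling the blocks gives the Jordan form J above.

J = [[2, 1, 0, 0], [0, 2, 0, 0], [0, 0, 2, 1], [0, 0, 0, 2]]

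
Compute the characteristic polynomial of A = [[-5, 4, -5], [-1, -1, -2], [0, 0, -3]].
xI - A = [[x + 5, -4, 5], [1, x + 1, 2], [0, 0, x + 3]].

Expanding det(xI - A) along the first row:
det(xI - A) = + (x + 5)·det([[x + 1, 2], [0, x + 3]]) - (-4)·det([[1, 2], [0, x + 3]]) + (5)·det([[1, x + 1], [0, 0]]).

Evaluating gives χ_A(x) = x^3 + 9x^2 + 27x + 27 = (x + 3)^3.

χ_A(x) = (x + 3)^3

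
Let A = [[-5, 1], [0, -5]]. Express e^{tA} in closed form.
e^{tA} = [[e^{-5*t}, t*e^{-5*t}], [0, e^{-5*t}]]

A has Jordan form J = [[-5, 1], [0, -5]] with A = PJP^{-1}, so e^{tA} = P e^{tJ} P^{-1}.

For a Jordan block J_k(λ), e^{tJ_k(λ)} = e^{λt} · (I + tN + t^2 N^2/2! + ... + t^{k-1} N^{k-1}/(k-1)!) where N is the nilpotent superdiagonal part.

Assembling the blocks and conjugating back gives the entries of e^{tA} as shown above.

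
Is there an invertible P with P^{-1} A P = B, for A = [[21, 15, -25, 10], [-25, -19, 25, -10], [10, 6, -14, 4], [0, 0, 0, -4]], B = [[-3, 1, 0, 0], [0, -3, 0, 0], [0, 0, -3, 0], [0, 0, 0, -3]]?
trace(A) = -16 but trace(B) = -12. The trace is a similarity invariant, so A and B are not similar.

No.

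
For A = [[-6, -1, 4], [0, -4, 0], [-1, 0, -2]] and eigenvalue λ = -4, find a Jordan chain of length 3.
v_1 = [[-1, 1, 0]]^T, v_2 = [[1, 0, 1]]^T, v_3 = [[2, 0, 1]]^T

We seek v_1 ∈ ker((A + 4I)^3) \ ker((A + 4I)^2), then set v_{i+1} = (A + 4I) v_i.

One such chain is v_1 = [[-1, 1, 0]]^T, v_2 = [[1, 0, 1]]^T, v_3 = [[2, 0, 1]]^T. Check: (A + 4I) v_3 = [[0, 0, 0]]^T = 0.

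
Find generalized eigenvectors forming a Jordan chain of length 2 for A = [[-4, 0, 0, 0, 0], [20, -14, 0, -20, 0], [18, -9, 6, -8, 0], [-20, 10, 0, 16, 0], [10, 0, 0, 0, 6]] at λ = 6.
We seek v_1 ∈ ker((A - 6I)^2) \ ker(A - 6I), then set v_{i+1} = (A - 6I) v_i.

One such chain is v_1 = [[0, -1, -1, 1, 0]]^T, v_2 = [[0, 0, 1, 0, 0]]^T. Check: (A - 6I) v_2 = [[0, 0, 0, 0, 0]]^T = 0.

v_1 = [[0, -1, -1, 1, 0]]^T, v_2 = [[0, 0, 1, 0, 0]]^T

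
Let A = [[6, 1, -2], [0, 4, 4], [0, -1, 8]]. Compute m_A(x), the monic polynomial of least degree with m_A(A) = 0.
The characteristic polynomial factors as (x - 6)^3. The minimal polynomial is ∏(x - λ)^{k_λ} where k_λ is the size of the largest Jordan block at λ.

For λ = 6: rank(A - 6I) = 1, and the largest Jordan block has size 2 (the smallest k with rank((A - 6I)^k) = rank((A - 6I)^(k+1))).

So m_A(x) = (x - 6)^2.

m_A(x) = (x - 6)^2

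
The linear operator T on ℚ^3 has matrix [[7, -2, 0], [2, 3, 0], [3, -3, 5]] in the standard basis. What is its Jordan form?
J = [[5, 1, 0], [0, 5, 0], [0, 0, 5]]

The characteristic polynomial is det(xI - A) = (x - 5)^3, so the eigenvalues are 5 (algebraic multiplicity 3).

For λ = 5: rank(A - 5I) = 1, rank((A - 5I)^2) = 0. The eigenspace has dimension 3 - 1 = 2, so there are 2 Jordan blocks; the rank sequence gives block sizes [2, 1].

Assembling the blocks gives the Jordan form J above.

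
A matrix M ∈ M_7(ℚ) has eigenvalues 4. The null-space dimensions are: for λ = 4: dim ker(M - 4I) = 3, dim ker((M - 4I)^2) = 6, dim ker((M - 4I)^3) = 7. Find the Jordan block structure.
Jordan blocks: (4, 3), (4, 2), (4, 2)

λ = 4: successive nullity increments [3, 3, 1] count blocks of size ≥ k; block sizes are [3, 2, 2].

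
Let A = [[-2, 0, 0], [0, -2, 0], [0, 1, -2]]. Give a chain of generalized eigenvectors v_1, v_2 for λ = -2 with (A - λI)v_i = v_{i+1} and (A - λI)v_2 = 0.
We seek v_1 ∈ ker((A + 2I)^2) \ ker(A + 2I), then set v_{i+1} = (A + 2I) v_i.

One such chain is v_1 = [[-2, 1, 2]]^T, v_2 = [[0, 0, 1]]^T. Check: (A + 2I) v_2 = [[0, 0, 0]]^T = 0.

v_1 = [[-2, 1, 2]]^T, v_2 = [[0, 0, 1]]^T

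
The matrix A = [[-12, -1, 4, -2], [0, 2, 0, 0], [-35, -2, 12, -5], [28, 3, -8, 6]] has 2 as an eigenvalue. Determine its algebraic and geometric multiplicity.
The characteristic polynomial is (x - 2)^4, so the factor x - 2 appears with exponent 4: the algebraic multiplicity is 4.

rank(A - 2I) = 2, so the eigenspace has dimension 4 - 2 = 2: the geometric multiplicity is 2.

Since 2 < 4, A is not diagonalizable.

algebraic multiplicity 4, geometric multiplicity 2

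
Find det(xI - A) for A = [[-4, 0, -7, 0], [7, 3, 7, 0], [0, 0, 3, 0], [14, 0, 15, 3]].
xI - A = [[x + 4, 0, 7, 0], [-7, x - 3, -7, 0], [0, 0, x - 3, 0], [-14, 0, -15, x - 3]].

Expanding det(xI - A) along the first row:
det(xI - A) = + (x + 4)·det([[x - 3, -7, 0], [0, x - 3, 0], [0, -15, x - 3]]) - (0)·det([[-7, -7, 0], [0, x - 3, 0], [-14, -15, x - 3]]) + (7)·det([[-7, x - 3, 0], [0, 0, 0], [-14, 0, x - 3]]) - (0)·det([[-7, x - 3, -7], [0, 0, x - 3], [-14, 0, -15]]).

Evaluating gives χ_A(x) = x^4 - 5x^3 - 9x^2 + 81x - 108 = (x - 3)^3(x + 4).

χ_A(x) = (x - 3)^3(x + 4)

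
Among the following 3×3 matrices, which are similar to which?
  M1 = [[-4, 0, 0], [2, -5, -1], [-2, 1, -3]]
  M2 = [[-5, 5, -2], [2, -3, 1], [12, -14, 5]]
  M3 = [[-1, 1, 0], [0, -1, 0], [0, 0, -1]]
3 classes: {M1}, {M2}, {M3}

Characteristic polynomials: χ_{M1} = (x + 4)^3, χ_{M2} = (x + 1)^3, χ_{M3} = (x + 1)^3.

{M1}: invariant factors x + 4, (x + 4)^2.

{M2}: invariant factors (x + 1)^3.

{M3}: invariant factors x + 1, (x + 1)^2.

Matrices are similar if and only if their invariant-factor lists agree; the partition into similarity classes is {M1}, {M2}, {M3}.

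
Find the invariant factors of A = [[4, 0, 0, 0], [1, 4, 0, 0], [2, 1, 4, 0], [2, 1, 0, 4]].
x - 4, (x - 4)^3

The Jordan structure of A has elementary divisors (x - 4)^3, (x - 4). Arranging the block sizes at each eigenvalue in decreasing order and taking row products gives the invariant factors.

Invariant factors (smallest first, each dividing the next): x - 4, (x - 4)^3.

Check: the last factor (x - 4)^3 is the minimal polynomial, and the product (x - 4)^4 is the characteristic polynomial.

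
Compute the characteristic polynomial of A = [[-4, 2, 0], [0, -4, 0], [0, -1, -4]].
χ_A(x) = (x + 4)^3

xI - A = [[x + 4, -2, 0], [0, x + 4, 0], [0, 1, x + 4]].

Expanding det(xI - A) along the first row:
det(xI - A) = + (x + 4)·det([[x + 4, 0], [1, x + 4]]) - (-2)·det([[0, 0], [0, x + 4]]) + (0)·det([[0, x + 4], [0, 1]]).

Evaluating gives χ_A(x) = x^3 + 12x^2 + 48x + 64 = (x + 4)^3.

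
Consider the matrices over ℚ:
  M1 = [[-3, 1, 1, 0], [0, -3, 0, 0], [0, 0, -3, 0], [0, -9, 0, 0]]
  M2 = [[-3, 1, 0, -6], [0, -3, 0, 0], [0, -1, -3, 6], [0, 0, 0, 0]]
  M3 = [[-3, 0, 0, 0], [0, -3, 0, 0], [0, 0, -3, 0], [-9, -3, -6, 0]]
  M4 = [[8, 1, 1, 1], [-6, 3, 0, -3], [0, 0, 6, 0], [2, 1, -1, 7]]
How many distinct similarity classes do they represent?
3 classes: {M1, M2}, {M3}, {M4}

Characteristic polynomials: χ_{M1} = x(x + 3)^3, χ_{M2} = x(x + 3)^3, χ_{M3} = x(x + 3)^3, χ_{M4} = (x - 6)^4.

{M1, M2}: invariant factors x + 3, x(x + 3)^2.

{M3}: invariant factors x + 3, x + 3, x(x + 3).

{M4}: invariant factors x - 6, (x - 6)^3.

Matrices are similar if and only if their invariant-factor lists agree; the partition into similarity classes is {M1, M2}, {M3}, {M4}.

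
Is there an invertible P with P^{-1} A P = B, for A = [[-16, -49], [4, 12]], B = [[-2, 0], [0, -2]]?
Both have characteristic polynomial (x + 2)^2, but the minimal polynomial of A is (x + 2)^2 while the minimal polynomial of B is x + 2. The minimal polynomial is a similarity invariant, so A and B are not similar.

No.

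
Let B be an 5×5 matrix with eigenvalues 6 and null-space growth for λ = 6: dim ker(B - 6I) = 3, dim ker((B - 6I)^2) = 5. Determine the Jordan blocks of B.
Jordan blocks: (6, 2), (6, 2), (6, 1)

λ = 6: successive nullity increments [3, 2] count blocks of size ≥ k; block sizes are [2, 2, 1].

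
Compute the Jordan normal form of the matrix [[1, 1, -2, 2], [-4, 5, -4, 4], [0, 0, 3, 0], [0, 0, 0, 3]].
J = [[3, 1, 0, 0], [0, 3, 0, 0], [0, 0, 3, 0], [0, 0, 0, 3]]

The characteristic polynomial is det(xI - A) = (x - 3)^4, so the eigenvalues are 3 (algebraic multiplicity 4).

For λ = 3: rank(A - 3I) = 1, rank((A - 3I)^2) = 0. The eigenspace has dimension 4 - 1 = 3, so there are 3 Jordan blocks; the rank sequence gives block sizes [2, 1, 1].

Assembling the blocks gives the Jordan form J above.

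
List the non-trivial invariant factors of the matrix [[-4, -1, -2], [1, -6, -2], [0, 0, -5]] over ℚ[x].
The Jordan structure of A has elementary divisors (x + 5)^2, (x + 5). Arranging the block sizes at each eigenvalue in decreasing order and taking row products gives the invariant factors.

Invariant factors (smallest first, each dividing the next): x + 5, (x + 5)^2.

Check: the last factor (x + 5)^2 is the minimal polynomial, and the product (x + 5)^3 is the characteristic polynomial.

x + 5, (x + 5)^2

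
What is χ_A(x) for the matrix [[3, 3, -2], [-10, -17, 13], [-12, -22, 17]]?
xI - A = [[x - 3, -3, 2], [10, x + 17, -13], [12, 22, x - 17]].

Expanding det(xI - A) along the first row:
det(xI - A) = + (x - 3)·det([[x + 17, -13], [22, x - 17]]) - (-3)·det([[10, -13], [12, x - 17]]) + (2)·det([[10, x + 17], [12, 22]]).

Evaluating gives χ_A(x) = x^3 - 3x^2 + 3x - 1 = (x - 1)^3.

χ_A(x) = (x - 1)^3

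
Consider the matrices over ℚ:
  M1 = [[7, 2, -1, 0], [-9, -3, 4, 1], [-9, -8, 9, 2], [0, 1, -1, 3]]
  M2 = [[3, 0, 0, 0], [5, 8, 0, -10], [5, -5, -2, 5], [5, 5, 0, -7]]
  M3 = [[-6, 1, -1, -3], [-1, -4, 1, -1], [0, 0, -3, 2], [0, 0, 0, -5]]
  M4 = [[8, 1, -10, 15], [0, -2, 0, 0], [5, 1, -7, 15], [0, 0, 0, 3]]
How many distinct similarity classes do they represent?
4 classes: {M1}, {M2}, {M3}, {M4}

Characteristic polynomials: χ_{M1} = (x - 4)^4, χ_{M2} = (x - 3)^2(x + 2)^2, χ_{M3} = (x + 3)(x + 5)^3, χ_{M4} = (x - 3)^2(x + 2)^2.

{M1}: invariant factors (x - 4)^2, (x - 4)^2.

{M2}: invariant factors (x - 3)(x + 2), (x - 3)(x + 2).

{M3}: invariant factors x + 5, (x + 3)(x + 5)^2.

{M4}: invariant factors x - 3, (x - 3)(x + 2)^2.

Matrices are similar if and only if their invariant-factor lists agree; the partition into similarity classes is {M1}, {M2}, {M3}, {M4}.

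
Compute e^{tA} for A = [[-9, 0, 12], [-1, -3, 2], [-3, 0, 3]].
A has Jordan form J = [[-3, 1, 0], [0, -3, 0], [0, 0, -3]] with A = PJP^{-1}, so e^{tA} = P e^{tJ} P^{-1}.

For a Jordan block J_k(λ), e^{tJ_k(λ)} = e^{λt} · (I + tN + t^2 N^2/2! + ... + t^{k-1} N^{k-1}/(k-1)!) where N is the nilpotent superdiagonal part.

Assembling the blocks and conjugating back gives the entries of e^{tA} as shown above.

e^{tA} = [[(1 - 6*t)*e^{-3*t}, 0, 12*t*e^{-3*t}], [-t*e^{-3*t}, e^{-3*t}, 2*t*e^{-3*t}], [-3*t*e^{-3*t}, 0, (6*t + 1)*e^{-3*t}]]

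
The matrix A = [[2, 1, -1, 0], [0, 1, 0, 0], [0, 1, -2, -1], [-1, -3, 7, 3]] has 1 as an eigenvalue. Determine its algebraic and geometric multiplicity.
The characteristic polynomial is (x - 1)^4, so the factor x - 1 appears with exponent 4: the algebraic multiplicity is 4.

rank(A - I) = 2, so the eigenspace has dimension 4 - 2 = 2: the geometric multiplicity is 2.

Since 2 < 4, A is not diagonalizable.

algebraic multiplicity 4, geometric multiplicity 2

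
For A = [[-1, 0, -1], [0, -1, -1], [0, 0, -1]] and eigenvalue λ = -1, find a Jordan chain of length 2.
v_1 = [[-2, -1, 1]]^T, v_2 = [[-1, -1, 0]]^T

We seek v_1 ∈ ker((A + I)^2) \ ker(A + I), then set v_{i+1} = (A + I) v_i.

One such chain is v_1 = [[-2, -1, 1]]^T, v_2 = [[-1, -1, 0]]^T. Check: (A + I) v_2 = [[0, 0, 0]]^T = 0.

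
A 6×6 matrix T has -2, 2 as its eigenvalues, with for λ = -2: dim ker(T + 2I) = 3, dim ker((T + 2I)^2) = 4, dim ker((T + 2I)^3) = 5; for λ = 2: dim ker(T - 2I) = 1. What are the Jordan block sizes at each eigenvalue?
λ = -2: successive nullity increments [3, 1, 1] count blocks of size ≥ k; block sizes are [3, 1, 1].
λ = 2: successive nullity increments [1] count blocks of size ≥ k; block sizes are [1].

Jordan blocks: (-2, 3), (-2, 1), (-2, 1), (2, 1)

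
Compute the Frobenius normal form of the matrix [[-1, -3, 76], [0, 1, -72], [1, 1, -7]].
R = [[0, 0, 75], [1, 0, 5], [0, 1, -7]]

The invariant factors of A (the non-unit diagonal entries of the Smith normal form of xI - A over ℚ[x]) are (x - 3)(x + 5)^2, each dividing the next. The characteristic polynomial is their product, (x - 3)(x + 5)^2.

The rational canonical form is the block-diagonal matrix of companion matrices C(f_i):
R = [[0, 0, 75], [1, 0, 5], [0, 1, -7]].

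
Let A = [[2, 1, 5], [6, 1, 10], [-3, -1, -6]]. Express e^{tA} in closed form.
e^{tA} = [[(3*t + 1)*e^{-t}, t*e^{-t}, 5*t*e^{-t}], [6*t*e^{-t}, (2*t + 1)*e^{-t}, 10*t*e^{-t}], [-3*t*e^{-t}, -t*e^{-t}, (1 - 5*t)*e^{-t}]]

A has Jordan form J = [[-1, 1, 0], [0, -1, 0], [0, 0, -1]] with A = PJP^{-1}, so e^{tA} = P e^{tJ} P^{-1}.

For a Jordan block J_k(λ), e^{tJ_k(λ)} = e^{λt} · (I + tN + t^2 N^2/2! + ... + t^{k-1} N^{k-1}/(k-1)!) where N is the nilpotent superdiagonal part.

Assembling the blocks and conjugating back gives the entries of e^{tA} as shown above.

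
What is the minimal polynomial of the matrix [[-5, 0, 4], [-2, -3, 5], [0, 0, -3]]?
The characteristic polynomial factors as (x + 3)^2(x + 5). The minimal polynomial is ∏(x - λ)^{k_λ} where k_λ is the size of the largest Jordan block at λ.

For λ = -5: rank(A + 5I) = 2, and the largest Jordan block has size 1 (the smallest k with rank((A + 5I)^k) = rank((A + 5I)^(k+1))).
For λ = -3: rank(A + 3I) = 2, and the largest Jordan block has size 2 (the smallest k with rank((A + 3I)^k) = rank((A + 3I)^(k+1))).

So m_A(x) = (x + 3)^2(x + 5).

m_A(x) = (x + 3)^2(x + 5)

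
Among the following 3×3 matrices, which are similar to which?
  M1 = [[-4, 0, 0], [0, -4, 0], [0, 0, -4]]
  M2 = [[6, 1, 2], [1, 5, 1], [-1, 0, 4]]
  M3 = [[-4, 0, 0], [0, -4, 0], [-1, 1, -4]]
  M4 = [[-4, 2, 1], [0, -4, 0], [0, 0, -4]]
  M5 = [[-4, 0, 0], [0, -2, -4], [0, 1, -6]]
3 classes: {M1}, {M2}, {M3, M4, M5}

Characteristic polynomials: χ_{M1} = (x + 4)^3, χ_{M2} = (x - 5)^3, χ_{M3} = (x + 4)^3, χ_{M4} = (x + 4)^3, χ_{M5} = (x + 4)^3.

{M1}: invariant factors x + 4, x + 4, x + 4.

{M2}: invariant factors (x - 5)^3.

{M3, M4, M5}: invariant factors x + 4, (x + 4)^2.

Matrices are similar if and only if their invariant-factor lists agree; the partition into similarity classes is {M1}, {M2}, {M3, M4, M5}.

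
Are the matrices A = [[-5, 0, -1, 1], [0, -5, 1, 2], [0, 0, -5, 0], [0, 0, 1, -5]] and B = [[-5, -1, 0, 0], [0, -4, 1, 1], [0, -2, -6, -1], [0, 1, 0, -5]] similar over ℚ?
Two matrices over a field are similar if and only if they have the same invariant factors.

Both A and B have characteristic polynomial (x + 5)^4 and minimal polynomial (x + 5)^3. Computing further, both have invariant factors x + 5, (x + 5)^3. Hence A and B are similar.

Yes.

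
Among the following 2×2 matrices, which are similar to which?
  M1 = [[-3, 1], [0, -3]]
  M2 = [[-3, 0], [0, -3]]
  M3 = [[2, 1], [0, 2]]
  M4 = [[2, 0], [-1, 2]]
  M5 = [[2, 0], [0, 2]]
Characteristic polynomials: χ_{M1} = (x + 3)^2, χ_{M2} = (x + 3)^2, χ_{M3} = (x - 2)^2, χ_{M4} = (x - 2)^2, χ_{M5} = (x - 2)^2.

{M1}: invariant factors (x + 3)^2.

{M2}: invariant factors x + 3, x + 3.

{M3, M4}: invariant factors (x - 2)^2.

{M5}: invariant factors x - 2, x - 2.

Matrices are similar if and only if their invariant-factor lists agree; the partition into similarity classes is {M1}, {M2}, {M3, M4}, {M5}.

4 classes: {M1}, {M2}, {M3, M4}, {M5}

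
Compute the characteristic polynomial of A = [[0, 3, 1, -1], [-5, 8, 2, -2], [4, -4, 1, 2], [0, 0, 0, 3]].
χ_A(x) = (x - 3)^4

xI - A = [[x, -3, -1, 1], [5, x - 8, -2, 2], [-4, 4, x - 1, -2], [0, 0, 0, x - 3]].

Expanding det(xI - A) along the first row:
det(xI - A) = + (x)·det([[x - 8, -2, 2], [4, x - 1, -2], [0, 0, x - 3]]) - (-3)·det([[5, -2, 2], [-4, x - 1, -2], [0, 0, x - 3]]) + (-1)·det([[5, x - 8, 2], [-4, 4, -2], [0, 0, x - 3]]) - (1)·det([[5, x - 8, -2], [-4, 4, x - 1], [0, 0, 0]]).

Evaluating gives χ_A(x) = x^4 - 12x^3 + 54x^2 - 108x + 81 = (x - 3)^4.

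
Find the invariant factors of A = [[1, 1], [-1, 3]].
The Jordan structure of A has elementary divisors (x - 2)^2. Arranging the block sizes at each eigenvalue in decreasing order and taking row products gives the invariant factors.

Invariant factors (smallest first, each dividing the next): (x - 2)^2.

Check: the last factor (x - 2)^2 is the minimal polynomial, and the product (x - 2)^2 is the characteristic polynomial.

(x - 2)^2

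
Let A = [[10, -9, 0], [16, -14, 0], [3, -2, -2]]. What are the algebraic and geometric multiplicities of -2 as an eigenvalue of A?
The characteristic polynomial is (x + 2)^3, so the factor x + 2 appears with exponent 3: the algebraic multiplicity is 3.

rank(A + 2I) = 2, so the eigenspace has dimension 3 - 2 = 1: the geometric multiplicity is 1.

Since 1 < 3, A is not diagonalizable.

algebraic multiplicity 3, geometric multiplicity 1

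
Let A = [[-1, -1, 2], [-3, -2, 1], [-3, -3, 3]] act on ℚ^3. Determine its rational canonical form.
R = [[0, 0, 3], [1, 0, 1], [0, 1, 0]]

The invariant factors of A (the non-unit diagonal entries of the Smith normal form of xI - A over ℚ[x]) are x^3 - x - 3, each dividing the next. The characteristic polynomial is their product, x^3 - x - 3.

The rational canonical form is the block-diagonal matrix of companion matrices C(f_i):
R = [[0, 0, 3], [1, 0, 1], [0, 1, 0]].

Note the characteristic polynomial does not split into linear factors over ℚ, so A has no Jordan form over ℚ; the rational canonical form exists over any field.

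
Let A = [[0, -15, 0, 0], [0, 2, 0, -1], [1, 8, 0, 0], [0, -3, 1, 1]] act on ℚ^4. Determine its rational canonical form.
The invariant factors of A (the non-unit diagonal entries of the Smith normal form of xI - A over ℚ[x]) are (x - 3)(x^3 - x + 5), each dividing the next. The characteristic polynomial is their product, (x - 3)(x^3 - x + 5).

The rational canonical form is the block-diagonal matrix of companion matrices C(f_i):
R = [[0, 0, 0, 15], [1, 0, 0, -8], [0, 1, 0, 1], [0, 0, 1, 3]].

Note the characteristic polynomial does not split into linear factors over ℚ, so A has no Jordan form over ℚ; the rational canonical form exists over any field.

R = [[0, 0, 0, 15], [1, 0, 0, -8], [0, 1, 0, 1], [0, 0, 1, 3]]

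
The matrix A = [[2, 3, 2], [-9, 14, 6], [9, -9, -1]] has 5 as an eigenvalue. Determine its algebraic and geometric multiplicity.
The characteristic polynomial is (x - 5)^3, so the factor x - 5 appears with exponent 3: the algebraic multiplicity is 3.

rank(A - 5I) = 1, so the eigenspace has dimension 3 - 1 = 2: the geometric multiplicity is 2.

Since 2 < 3, A is not diagonalizable.

algebraic multiplicity 3, geometric multiplicity 2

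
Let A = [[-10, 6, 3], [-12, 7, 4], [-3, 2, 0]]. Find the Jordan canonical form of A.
J = [[-1, 1, 0], [0, -1, 0], [0, 0, -1]]

The characteristic polynomial is det(xI - A) = (x + 1)^3, so the eigenvalues are -1 (algebraic multiplicity 3).

For λ = -1: rank(A + I) = 1, rank((A + I)^2) = 0. The eigenspace has dimension 3 - 1 = 2, so there are 2 Jordan blocks; the rank sequence gives block sizes [2, 1].

Assembling the blocks gives the Jordan form J above.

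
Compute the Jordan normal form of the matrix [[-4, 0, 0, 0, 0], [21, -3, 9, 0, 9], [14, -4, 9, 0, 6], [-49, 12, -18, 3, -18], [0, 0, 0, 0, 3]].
J = [[-4, 0, 0, 0, 0], [0, 3, 1, 0, 0], [0, 0, 3, 0, 0], [0, 0, 0, 3, 0], [0, 0, 0, 0, 3]]

The characteristic polynomial is det(xI - A) = (x - 3)^4(x + 4), so the eigenvalues are -4 (algebraic multiplicity 1), 3 (algebraic multiplicity 4).

For λ = -4: algebraic multiplicity 1 gives one 1×1 block.

For λ = 3: rank(A - 3I) = 2, rank((A - 3I)^2) = 1. The eigenspace has dimension 5 - 2 = 3, so there are 3 Jordan blocks; the rank sequence gives block sizes [2, 1, 1].

Assembling the blocks gives the Jordan form J above.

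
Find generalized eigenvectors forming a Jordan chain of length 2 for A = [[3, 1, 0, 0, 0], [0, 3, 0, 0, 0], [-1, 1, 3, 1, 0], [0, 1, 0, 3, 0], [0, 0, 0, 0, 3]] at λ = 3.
We seek v_1 ∈ ker((A - 3I)^2) \ ker(A - 3I), then set v_{i+1} = (A - 3I) v_i.

One such chain is v_1 = [[2, 1, 1, 3, 0]]^T, v_2 = [[1, 0, 2, 1, 0]]^T. Check: (A - 3I) v_2 = [[0, 0, 0, 0, 0]]^T = 0.

v_1 = [[2, 1, 1, 3, 0]]^T, v_2 = [[1, 0, 2, 1, 0]]^T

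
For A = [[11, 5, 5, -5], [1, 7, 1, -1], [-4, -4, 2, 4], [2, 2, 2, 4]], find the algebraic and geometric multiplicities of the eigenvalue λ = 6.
The characteristic polynomial is (x - 6)^4, so the factor x - 6 appears with exponent 4: the algebraic multiplicity is 4.

rank(A - 6I) = 1, so the eigenspace has dimension 4 - 1 = 3: the geometric multiplicity is 3.

Since 3 < 4, A is not diagonalizable.

algebraic multiplicity 4, geometric multiplicity 3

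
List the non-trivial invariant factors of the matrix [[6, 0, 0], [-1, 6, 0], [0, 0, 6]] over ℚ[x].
x - 6, (x - 6)^2

The Jordan structure of A has elementary divisors (x - 6)^2, (x - 6). Arranging the block sizes at each eigenvalue in decreasing order and taking row products gives the invariant factors.

Invariant factors (smallest first, each dividing the next): x - 6, (x - 6)^2.

Check: the last factor (x - 6)^2 is the minimal polynomial, and the product (x - 6)^3 is the characteristic polynomial.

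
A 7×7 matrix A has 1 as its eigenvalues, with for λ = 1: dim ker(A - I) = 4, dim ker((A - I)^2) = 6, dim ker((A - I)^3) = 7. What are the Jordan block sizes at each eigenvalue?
λ = 1: successive nullity increments [4, 2, 1] count blocks of size ≥ k; block sizes are [3, 2, 1, 1].

Jordan blocks: (1, 3), (1, 2), (1, 1), (1, 1)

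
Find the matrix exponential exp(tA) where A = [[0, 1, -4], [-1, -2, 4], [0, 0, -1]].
e^{tA} = [[(t + 1)*e^{-t}, t*e^{-t}, -4*t*e^{-t}], [-t*e^{-t}, (1 - t)*e^{-t}, 4*t*e^{-t}], [0, 0, e^{-t}]]

A has Jordan form J = [[-1, 1, 0], [0, -1, 0], [0, 0, -1]] with A = PJP^{-1}, so e^{tA} = P e^{tJ} P^{-1}.

For a Jordan block J_k(λ), e^{tJ_k(λ)} = e^{λt} · (I + tN + t^2 N^2/2! + ... + t^{k-1} N^{k-1}/(k-1)!) where N is the nilpotent superdiagonal part.

Assembling the blocks and conjugating back gives the entries of e^{tA} as shown above.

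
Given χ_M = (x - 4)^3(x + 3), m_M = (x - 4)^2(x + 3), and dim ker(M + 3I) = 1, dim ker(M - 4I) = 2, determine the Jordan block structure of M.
Jordan blocks: (-3, 1), (4, 2), (4, 1)

λ = -3: algebraic multiplicity 1 (exponent in χ_M), largest block size 1 (exponent in m_M), 1 block (geometric multiplicity). This forces block sizes [1].
λ = 4: algebraic multiplicity 3 (exponent in χ_M), largest block size 2 (exponent in m_M), 2 blocks (geometric multiplicity). These force block sizes [2, 1].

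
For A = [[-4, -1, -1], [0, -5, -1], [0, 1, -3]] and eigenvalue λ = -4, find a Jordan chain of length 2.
v_1 = [[-2, -2, 1]]^T, v_2 = [[1, 1, -1]]^T

We seek v_1 ∈ ker((A + 4I)^2) \ ker(A + 4I), then set v_{i+1} = (A + 4I) v_i.

One such chain is v_1 = [[-2, -2, 1]]^T, v_2 = [[1, 1, -1]]^T. Check: (A + 4I) v_2 = [[0, 0, 0]]^T = 0.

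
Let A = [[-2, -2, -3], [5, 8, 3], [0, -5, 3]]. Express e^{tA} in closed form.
e^{tA} = [[(15*t^2 - 10*t + 2)*e^{3*t}/2, t*(15*t - 4)*e^{3*t}/2, 3*t*(3*t - 2)*e^{3*t}/2], [5*t*e^{3*t}, (5*t + 1)*e^{3*t}, 3*t*e^{3*t}], [-25*t^2*e^{3*t}/2, 5*t*(-5*t - 2)*e^{3*t}/2, (2 - 15*t^2)*e^{3*t}/2]]

A has Jordan form J = [[3, 1, 0], [0, 3, 1], [0, 0, 3]] with A = PJP^{-1}, so e^{tA} = P e^{tJ} P^{-1}.

For a Jordan block J_k(λ), e^{tJ_k(λ)} = e^{λt} · (I + tN + t^2 N^2/2! + ... + t^{k-1} N^{k-1}/(k-1)!) where N is the nilpotent superdiagonal part.

Assembling the blocks and conjugating back gives the entries of e^{tA} as shown above.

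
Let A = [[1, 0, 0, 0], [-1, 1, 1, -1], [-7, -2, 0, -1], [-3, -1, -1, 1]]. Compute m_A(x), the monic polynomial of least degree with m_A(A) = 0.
m_A(x) = x(x - 1)^2

The characteristic polynomial factors as x(x - 1)^3. The minimal polynomial is ∏(x - λ)^{k_λ} where k_λ is the size of the largest Jordan block at λ.

For λ = 0: rank(A) = 3, and the largest Jordan block has size 1 (the smallest k with rank(A^k) = rank(A^(k+1))).
For λ = 1: rank(A - I) = 2, and the largest Jordan block has size 2 (the smallest k with rank((A - I)^k) = rank((A - I)^(k+1))).

So m_A(x) = x(x - 1)^2.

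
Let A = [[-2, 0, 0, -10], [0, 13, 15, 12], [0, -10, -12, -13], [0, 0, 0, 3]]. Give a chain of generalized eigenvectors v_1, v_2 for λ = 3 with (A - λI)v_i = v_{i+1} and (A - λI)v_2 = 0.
We seek v_1 ∈ ker((A - 3I)^2) \ ker(A - 3I), then set v_{i+1} = (A - 3I) v_i.

One such chain is v_1 = [[-2, -3, 1, 1]]^T, v_2 = [[0, -3, 2, 0]]^T. Check: (A - 3I) v_2 = [[0, 0, 0, 0]]^T = 0.

v_1 = [[-2, -3, 1, 1]]^T, v_2 = [[0, -3, 2, 0]]^T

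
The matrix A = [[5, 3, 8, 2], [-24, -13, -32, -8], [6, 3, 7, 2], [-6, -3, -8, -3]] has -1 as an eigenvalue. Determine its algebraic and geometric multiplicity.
The characteristic polynomial is (x + 1)^4, so the factor x + 1 appears with exponent 4: the algebraic multiplicity is 4.

rank(A + I) = 1, so the eigenspace has dimension 4 - 1 = 3: the geometric multiplicity is 3.

Since 3 < 4, A is not diagonalizable.

algebraic multiplicity 4, geometric multiplicity 3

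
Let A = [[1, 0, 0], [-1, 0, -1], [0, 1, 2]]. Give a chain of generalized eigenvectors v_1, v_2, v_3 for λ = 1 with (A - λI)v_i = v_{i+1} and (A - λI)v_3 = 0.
We seek v_1 ∈ ker((A - I)^3) \ ker((A - I)^2), then set v_{i+1} = (A - I) v_i.

One such chain is v_1 = [[-1, -1, 1]]^T, v_2 = [[0, 1, 0]]^T, v_3 = [[0, -1, 1]]^T. Check: (A - I) v_3 = [[0, 0, 0]]^T = 0.

v_1 = [[-1, -1, 1]]^T, v_2 = [[0, 1, 0]]^T, v_3 = [[0, -1, 1]]^T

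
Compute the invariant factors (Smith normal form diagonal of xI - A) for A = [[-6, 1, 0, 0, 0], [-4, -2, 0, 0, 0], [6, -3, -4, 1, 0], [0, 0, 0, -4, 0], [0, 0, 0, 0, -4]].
The Jordan structure of A has elementary divisors (x + 4)^2, (x + 4)^2, (x + 4). Arranging the block sizes at each eigenvalue in decreasing order and taking row products gives the invariant factors.

Invariant factors (smallest first, each dividing the next): x + 4, (x + 4)^2, (x + 4)^2.

Check: the last factor (x + 4)^2 is the minimal polynomial, and the product (x + 4)^5 is the characteristic polynomial.

x + 4, (x + 4)^2, (x + 4)^2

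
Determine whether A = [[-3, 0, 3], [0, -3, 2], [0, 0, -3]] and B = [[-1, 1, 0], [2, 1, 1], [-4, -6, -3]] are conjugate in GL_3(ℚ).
trace(A) = -9 but trace(B) = -3. The trace is a similarity invariant, so A and B are not similar.

No.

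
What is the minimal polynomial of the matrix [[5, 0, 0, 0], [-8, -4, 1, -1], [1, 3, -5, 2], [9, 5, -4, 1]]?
m_A(x) = (x - 5)(x + 2)(x + 3)^2

The characteristic polynomial factors as (x - 5)(x + 2)(x + 3)^2. The minimal polynomial is ∏(x - λ)^{k_λ} where k_λ is the size of the largest Jordan block at λ.

For λ = -3: rank(A + 3I) = 3, and the largest Jordan block has size 2 (the smallest k with rank((A + 3I)^k) = rank((A + 3I)^(k+1))).
For λ = -2: rank(A + 2I) = 3, and the largest Jordan block has size 1 (the smallest k with rank((A + 2I)^k) = rank((A + 2I)^(k+1))).
For λ = 5: rank(A - 5I) = 3, and the largest Jordan block has size 1 (the smallest k with rank((A - 5I)^k) = rank((A - 5I)^(k+1))).

So m_A(x) = (x - 5)(x + 2)(x + 3)^2.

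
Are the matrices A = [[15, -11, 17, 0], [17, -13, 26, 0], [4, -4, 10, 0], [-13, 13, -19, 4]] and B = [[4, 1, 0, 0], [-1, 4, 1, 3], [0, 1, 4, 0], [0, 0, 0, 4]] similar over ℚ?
Two matrices over a field are similar if and only if they have the same invariant factors.

Both A and B have characteristic polynomial (x - 4)^4 and minimal polynomial (x - 4)^3. Computing further, both have invariant factors x - 4, (x - 4)^3. Hence A and B are similar.

Yes.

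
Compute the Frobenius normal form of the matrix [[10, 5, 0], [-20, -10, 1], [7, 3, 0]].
R = [[0, 0, 5], [1, 0, 3], [0, 1, 0]]

The invariant factors of A (the non-unit diagonal entries of the Smith normal form of xI - A over ℚ[x]) are x^3 - 3x - 5, each dividing the next. The characteristic polynomial is their product, x^3 - 3x - 5.

The rational canonical form is the block-diagonal matrix of companion matrices C(f_i):
R = [[0, 0, 5], [1, 0, 3], [0, 1, 0]].

Note the characteristic polynomial does not split into linear factors over ℚ, so A has no Jordan form over ℚ; the rational canonical form exists over any field.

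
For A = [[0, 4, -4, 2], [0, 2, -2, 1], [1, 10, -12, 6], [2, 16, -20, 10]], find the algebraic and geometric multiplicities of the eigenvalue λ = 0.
algebraic multiplicity 4, geometric multiplicity 2

The characteristic polynomial is x^4, so the factor x appears with exponent 4: the algebraic multiplicity is 4.

rank(A) = 2, so the eigenspace has dimension 4 - 2 = 2: the geometric multiplicity is 2.

Since 2 < 4, A is not diagonalizable.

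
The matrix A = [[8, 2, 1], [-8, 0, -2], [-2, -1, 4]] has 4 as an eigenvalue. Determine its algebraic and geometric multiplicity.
algebraic multiplicity 3, geometric multiplicity 1

The characteristic polynomial is (x - 4)^3, so the factor x - 4 appears with exponent 3: the algebraic multiplicity is 3.

rank(A - 4I) = 2, so the eigenspace has dimension 3 - 2 = 1: the geometric multiplicity is 1.

Since 1 < 3, A is not diagonalizable.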